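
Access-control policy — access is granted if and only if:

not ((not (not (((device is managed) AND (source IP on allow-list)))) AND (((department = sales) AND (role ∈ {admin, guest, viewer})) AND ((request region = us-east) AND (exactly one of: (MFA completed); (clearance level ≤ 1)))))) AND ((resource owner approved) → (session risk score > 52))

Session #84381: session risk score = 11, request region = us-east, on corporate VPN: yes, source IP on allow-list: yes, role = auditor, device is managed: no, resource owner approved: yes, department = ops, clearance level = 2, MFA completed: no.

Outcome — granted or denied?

Atomic conditions:
  device is managed: no → false
  source IP on allow-list: yes → true
  department = sales: ops == sales is false
  role ∈ {admin, guest, viewer}: auditor is not in the set → false
  request region = us-east: us-east == us-east is true
  MFA completed: no → false
  clearance level ≤ 1: 2 ≤ 1 is false
  resource owner approved: yes → true
  session risk score > 52: 11 > 52 is false
Combine:
[1.1.1.1.1] false AND true = false
[1.1.1.1] NOT false = true
[1.1.1] NOT true = false
[1.1.2.1] false AND false = false
[1.1.2.2.2] exactly-one(false, false) = false
[1.1.2.2] true AND false = false
[1.1.2] false AND false = false
[1.1] false AND false = false
[1] NOT false = true
[2] true → false = false
[root] true AND false = false
Overall: false → denied

Denied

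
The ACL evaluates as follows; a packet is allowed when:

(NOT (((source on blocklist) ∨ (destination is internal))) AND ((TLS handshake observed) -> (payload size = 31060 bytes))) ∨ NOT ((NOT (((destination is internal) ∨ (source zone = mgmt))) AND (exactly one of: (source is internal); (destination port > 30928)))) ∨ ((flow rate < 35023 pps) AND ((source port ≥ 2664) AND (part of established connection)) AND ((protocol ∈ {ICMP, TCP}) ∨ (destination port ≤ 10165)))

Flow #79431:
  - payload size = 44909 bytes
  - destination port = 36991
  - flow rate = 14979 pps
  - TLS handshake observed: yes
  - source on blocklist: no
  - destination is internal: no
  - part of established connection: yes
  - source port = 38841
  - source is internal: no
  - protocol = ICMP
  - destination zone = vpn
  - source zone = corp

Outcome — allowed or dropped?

Allowed

Atomic conditions:
  source on blocklist: no → false
  destination is internal: no → false
  TLS handshake observed: yes → true
  payload size = 31060 bytes: 44909 == 31060 is false
  source zone = mgmt: corp == mgmt is false
  source is internal: no → false
  destination port > 30928: 36991 > 30928 is true
  flow rate < 35023 pps: 14979 < 35023 is true
  source port ≥ 2664: 38841 ≥ 2664 is true
  part of established connection: yes → true
  protocol ∈ {ICMP, TCP}: ICMP is in the set → true
  destination port ≤ 10165: 36991 ≤ 10165 is false
Combine:
[1.1.1] false OR false = false
[1.1] NOT false = true
[1.2] true → false = false
[1] true AND false = false
[2.1.1.1] false OR false = false
[2.1.1] NOT false = true
[2.1.2] exactly-one(false, true) = true
[2.1] true AND true = true
[2] NOT true = false
[3.2] true AND true = true
[3.3] true OR false = true
[3] true AND true AND true = true
[root] false OR false OR true = true
Overall: true → allowed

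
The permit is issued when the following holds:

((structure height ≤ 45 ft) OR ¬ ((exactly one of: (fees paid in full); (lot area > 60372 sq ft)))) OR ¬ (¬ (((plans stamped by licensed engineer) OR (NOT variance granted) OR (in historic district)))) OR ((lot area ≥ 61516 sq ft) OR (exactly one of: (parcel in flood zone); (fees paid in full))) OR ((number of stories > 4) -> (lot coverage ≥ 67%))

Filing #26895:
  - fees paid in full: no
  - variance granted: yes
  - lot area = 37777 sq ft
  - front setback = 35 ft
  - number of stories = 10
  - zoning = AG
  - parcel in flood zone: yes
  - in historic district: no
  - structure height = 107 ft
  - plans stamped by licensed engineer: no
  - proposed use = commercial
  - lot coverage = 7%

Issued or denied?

Atomic conditions:
  structure height ≤ 45 ft: 107 ≤ 45 is false
  fees paid in full: no → false
  lot area > 60372 sq ft: 37777 > 60372 is false
  plans stamped by licensed engineer: no → false
  NOT variance granted: yes → false
  in historic district: no → false
  lot area ≥ 61516 sq ft: 37777 ≥ 61516 is false
  parcel in flood zone: yes → true
  number of stories > 4: 10 > 4 is true
  lot coverage ≥ 67%: 7 ≥ 67 is false
Combine:
[1.2.1] exactly-one(false, false) = false
[1.2] NOT false = true
[1] false OR true = true
[2.1.1] false OR false OR false = false
[2.1] NOT false = true
[2] NOT true = false
[3.2] exactly-one(true, false) = true
[3] false OR true = true
[4] true → false = false
[root] true OR false OR true OR false = true
Overall: true → issued

Issued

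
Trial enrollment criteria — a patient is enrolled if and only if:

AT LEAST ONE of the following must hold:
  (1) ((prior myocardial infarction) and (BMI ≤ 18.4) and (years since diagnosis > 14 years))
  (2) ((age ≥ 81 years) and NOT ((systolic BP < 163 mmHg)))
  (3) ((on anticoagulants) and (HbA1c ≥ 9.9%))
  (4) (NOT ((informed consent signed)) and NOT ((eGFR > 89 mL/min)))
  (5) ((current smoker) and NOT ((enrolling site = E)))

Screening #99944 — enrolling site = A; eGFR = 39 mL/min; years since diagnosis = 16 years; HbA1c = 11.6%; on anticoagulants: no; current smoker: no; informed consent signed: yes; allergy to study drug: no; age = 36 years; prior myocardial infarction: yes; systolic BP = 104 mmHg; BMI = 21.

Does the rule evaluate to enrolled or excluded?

Atomic conditions:
  prior myocardial infarction: yes → true
  BMI ≤ 18.4: 21 ≤ 18.4 is false
  years since diagnosis > 14 years: 16 > 14 is true
  age ≥ 81 years: 36 ≥ 81 is false
  systolic BP < 163 mmHg: 104 < 163 is true
  on anticoagulants: no → false
  HbA1c ≥ 9.9%: 11.6 ≥ 9.9 is true
  informed consent signed: yes → true
  eGFR > 89 mL/min: 39 > 89 is false
  current smoker: no → false
  enrolling site = E: A == E is false
Combine:
[1] true AND false AND true = false
[2.2] NOT true = false
[2] false AND false = false
[3] false AND true = false
[4.1] NOT true = false
[4.2] NOT false = true
[4] false AND true = false
[5.2] NOT false = true
[5] false AND true = false
[root] false OR false OR false OR false OR false = false
Overall: false → excluded

Excluded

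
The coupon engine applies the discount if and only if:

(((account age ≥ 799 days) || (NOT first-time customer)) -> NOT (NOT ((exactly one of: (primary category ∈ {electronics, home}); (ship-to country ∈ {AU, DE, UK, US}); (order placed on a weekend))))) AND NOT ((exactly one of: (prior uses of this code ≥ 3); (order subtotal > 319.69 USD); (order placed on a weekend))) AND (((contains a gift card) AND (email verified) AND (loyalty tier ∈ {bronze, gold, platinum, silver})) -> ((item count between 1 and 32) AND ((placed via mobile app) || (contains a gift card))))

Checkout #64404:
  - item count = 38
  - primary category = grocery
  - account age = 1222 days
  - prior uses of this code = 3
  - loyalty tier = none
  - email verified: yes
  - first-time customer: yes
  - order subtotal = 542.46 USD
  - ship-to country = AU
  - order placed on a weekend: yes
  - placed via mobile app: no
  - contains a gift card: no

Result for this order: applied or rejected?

Atomic conditions:
  account age ≥ 799 days: 1222 ≥ 799 is true
  NOT first-time customer: yes → false
  primary category ∈ {electronics, home}: grocery is not in the set → false
  ship-to country ∈ {AU, DE, UK, US}: AU is in the set → true
  order placed on a weekend: yes → true
  prior uses of this code ≥ 3: 3 ≥ 3 is true
  order subtotal > 319.69 USD: 542.46 > 319.69 is true
  contains a gift card: no → false
  email verified: yes → true
  loyalty tier ∈ {bronze, gold, platinum, silver}: none is not in the set → false
  item count between 1 and 32: 38 in [1, 32] is false
  placed via mobile app: no → false
Combine:
[1.1] true OR false = true
[1.2.1.1] exactly-one(false, true, true) = false
[1.2.1] NOT false = true
[1.2] NOT true = false
[1] true → false = false
[2.1] exactly-one(true, true, true) = false
[2] NOT false = true
[3.1] false AND true AND false = false
[3.2.2] false OR false = false
[3.2] false AND false = false
[3] false → false (antecedent false ⇒ implication holds) = true
[root] false AND true AND true = false
Overall: false → rejected

Rejected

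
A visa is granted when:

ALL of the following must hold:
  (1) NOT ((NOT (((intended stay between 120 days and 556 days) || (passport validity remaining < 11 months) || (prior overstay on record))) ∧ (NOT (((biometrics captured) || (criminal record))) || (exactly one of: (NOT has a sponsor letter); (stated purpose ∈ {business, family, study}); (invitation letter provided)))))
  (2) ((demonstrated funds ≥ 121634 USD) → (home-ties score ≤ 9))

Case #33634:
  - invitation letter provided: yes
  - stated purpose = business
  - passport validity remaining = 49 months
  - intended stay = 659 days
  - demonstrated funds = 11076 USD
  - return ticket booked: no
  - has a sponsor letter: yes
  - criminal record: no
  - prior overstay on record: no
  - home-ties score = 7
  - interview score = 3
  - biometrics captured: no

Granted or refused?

Atomic conditions:
  intended stay between 120 days and 556 days: 659 in [120, 556] is false
  passport validity remaining < 11 months: 49 < 11 is false
  prior overstay on record: no → false
  biometrics captured: no → false
  criminal record: no → false
  NOT has a sponsor letter: yes → false
  stated purpose ∈ {business, family, study}: business is in the set → true
  invitation letter provided: yes → true
  demonstrated funds ≥ 121634 USD: 11076 ≥ 121634 is false
  home-ties score ≤ 9: 7 ≤ 9 is true
Combine:
[1.1.1.1] false OR false OR false = false
[1.1.1] NOT false = true
[1.1.2.1.1] false OR false = false
[1.1.2.1] NOT false = true
[1.1.2.2] exactly-one(false, true, true) = false
[1.1.2] true OR false = true
[1.1] true AND true = true
[1] NOT true = false
[2] false → true (antecedent false ⇒ implication holds) = true
[root] false AND true = false
Overall: false → refused

Refused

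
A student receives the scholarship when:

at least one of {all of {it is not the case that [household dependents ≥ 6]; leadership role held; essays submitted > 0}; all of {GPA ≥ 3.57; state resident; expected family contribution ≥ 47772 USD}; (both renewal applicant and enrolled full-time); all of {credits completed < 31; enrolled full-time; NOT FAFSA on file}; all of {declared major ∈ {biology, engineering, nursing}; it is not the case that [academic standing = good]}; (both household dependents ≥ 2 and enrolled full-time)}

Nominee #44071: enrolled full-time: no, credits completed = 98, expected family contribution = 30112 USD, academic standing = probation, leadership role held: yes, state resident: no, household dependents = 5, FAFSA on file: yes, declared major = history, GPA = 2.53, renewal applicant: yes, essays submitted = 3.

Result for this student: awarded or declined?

Atomic conditions:
  household dependents ≥ 6: 5 ≥ 6 is false
  leadership role held: yes → true
  essays submitted > 0: 3 > 0 is true
  GPA ≥ 3.57: 2.53 ≥ 3.57 is false
  state resident: no → false
  expected family contribution ≥ 47772 USD: 30112 ≥ 47772 is false
  renewal applicant: yes → true
  enrolled full-time: no → false
  credits completed < 31: 98 < 31 is false
  NOT FAFSA on file: yes → false
  declared major ∈ {biology, engineering, nursing}: history is not in the set → false
  academic standing = good: probation == good is false
  household dependents ≥ 2: 5 ≥ 2 is true
Combine:
[1.1] NOT false = true
[1] true AND true AND true = true
[2] false AND false AND false = false
[3] true AND false = false
[4] false AND false AND false = false
[5.2] NOT false = true
[5] false AND true = false
[6] true AND false = false
[root] true OR false OR false OR false OR false OR false = true
Overall: true → awarded

Awarded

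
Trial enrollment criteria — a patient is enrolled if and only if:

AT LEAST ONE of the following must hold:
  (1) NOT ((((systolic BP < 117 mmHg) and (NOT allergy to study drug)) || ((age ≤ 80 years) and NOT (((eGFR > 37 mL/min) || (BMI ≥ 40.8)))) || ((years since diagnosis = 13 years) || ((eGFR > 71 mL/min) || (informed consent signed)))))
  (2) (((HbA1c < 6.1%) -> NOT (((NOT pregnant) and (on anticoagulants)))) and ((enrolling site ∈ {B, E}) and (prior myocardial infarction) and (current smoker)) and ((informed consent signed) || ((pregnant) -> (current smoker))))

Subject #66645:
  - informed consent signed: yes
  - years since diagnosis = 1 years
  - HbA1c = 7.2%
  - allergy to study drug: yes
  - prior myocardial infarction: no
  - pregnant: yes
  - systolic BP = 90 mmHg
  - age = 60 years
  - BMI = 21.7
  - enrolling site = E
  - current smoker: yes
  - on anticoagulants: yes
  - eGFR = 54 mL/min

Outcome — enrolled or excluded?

Atomic conditions:
  systolic BP < 117 mmHg: 90 < 117 is true
  NOT allergy to study drug: yes → false
  age ≤ 80 years: 60 ≤ 80 is true
  eGFR > 37 mL/min: 54 > 37 is true
  BMI ≥ 40.8: 21.7 ≥ 40.8 is false
  years since diagnosis = 13 years: 1 == 13 is false
  eGFR > 71 mL/min: 54 > 71 is false
  informed consent signed: yes → true
  HbA1c < 6.1%: 7.2 < 6.1 is false
  NOT pregnant: yes → false
  on anticoagulants: yes → true
  enrolling site ∈ {B, E}: E is in the set → true
  prior myocardial infarction: no → false
  current smoker: yes → true
  pregnant: yes → true
Combine:
[1.1.1] true AND false = false
[1.1.2.2.1] true OR false = true
[1.1.2.2] NOT true = false
[1.1.2] true AND false = false
[1.1.3.2] false OR true = true
[1.1.3] false OR true = true
[1.1] false OR false OR true = true
[1] NOT true = false
[2.1.2.1] false AND true = false
[2.1.2] NOT false = true
[2.1] false → true (antecedent false ⇒ implication holds) = true
[2.2] true AND false AND true = false
[2.3.2] true → true = true
[2.3] true OR true = true
[2] true AND false AND true = false
[root] false OR false = false
Overall: false → excluded

Excluded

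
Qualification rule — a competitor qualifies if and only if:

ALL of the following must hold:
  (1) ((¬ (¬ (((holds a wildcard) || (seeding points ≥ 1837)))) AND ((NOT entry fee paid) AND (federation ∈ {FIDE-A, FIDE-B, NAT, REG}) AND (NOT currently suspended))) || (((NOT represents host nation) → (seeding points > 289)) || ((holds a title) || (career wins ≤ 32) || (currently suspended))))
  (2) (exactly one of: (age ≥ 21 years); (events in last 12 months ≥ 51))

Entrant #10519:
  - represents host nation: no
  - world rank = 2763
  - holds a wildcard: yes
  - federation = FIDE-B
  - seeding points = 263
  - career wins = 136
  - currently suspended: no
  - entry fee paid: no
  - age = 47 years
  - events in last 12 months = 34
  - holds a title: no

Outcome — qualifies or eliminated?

Atomic conditions:
  holds a wildcard: yes → true
  seeding points ≥ 1837: 263 ≥ 1837 is false
  NOT entry fee paid: no → true
  federation ∈ {FIDE-A, FIDE-B, NAT, REG}: FIDE-B is in the set → true
  NOT currently suspended: no → true
  NOT represents host nation: no → true
  seeding points > 289: 263 > 289 is false
  holds a title: no → false
  career wins ≤ 32: 136 ≤ 32 is false
  currently suspended: no → false
  age ≥ 21 years: 47 ≥ 21 is true
  events in last 12 months ≥ 51: 34 ≥ 51 is false
Combine:
[1.1.1.1.1] true OR false = true
[1.1.1.1] NOT true = false
[1.1.1] NOT false = true
[1.1.2] true AND true AND true = true
[1.1] true AND true = true
[1.2.1] true → false = false
[1.2.2] false OR false OR false = false
[1.2] false OR false = false
[1] true OR false = true
[2] exactly-one(true, false) = true
[root] true AND true = true
Overall: true → qualifies

Qualifies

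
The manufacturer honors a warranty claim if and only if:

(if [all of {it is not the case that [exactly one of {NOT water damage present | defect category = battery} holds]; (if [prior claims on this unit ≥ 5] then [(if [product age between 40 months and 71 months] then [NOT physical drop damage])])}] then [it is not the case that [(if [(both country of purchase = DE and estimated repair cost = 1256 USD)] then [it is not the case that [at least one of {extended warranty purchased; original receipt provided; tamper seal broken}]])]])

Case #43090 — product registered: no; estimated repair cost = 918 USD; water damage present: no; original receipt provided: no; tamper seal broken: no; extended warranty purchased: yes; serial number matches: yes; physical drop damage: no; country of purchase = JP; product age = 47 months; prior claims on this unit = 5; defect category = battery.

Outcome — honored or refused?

Atomic conditions:
  NOT water damage present: no → true
  defect category = battery: battery == battery is true
  prior claims on this unit ≥ 5: 5 ≥ 5 is true
  product age between 40 months and 71 months: 47 in [40, 71] is true
  NOT physical drop damage: no → true
  country of purchase = DE: JP == DE is false
  estimated repair cost = 1256 USD: 918 == 1256 is false
  extended warranty purchased: yes → true
  original receipt provided: no → false
  tamper seal broken: no → false
Combine:
[1.1.1] exactly-one(true, true) = false
[1.1] NOT false = true
[1.2.2] true → true = true
[1.2] true → true = true
[1] true AND true = true
[2.1.1] false AND false = false
[2.1.2.1] true OR false OR false = true
[2.1.2] NOT true = false
[2.1] false → false (antecedent false ⇒ implication holds) = true
[2] NOT true = false
[root] true → false = false
Overall: false → refused

Refused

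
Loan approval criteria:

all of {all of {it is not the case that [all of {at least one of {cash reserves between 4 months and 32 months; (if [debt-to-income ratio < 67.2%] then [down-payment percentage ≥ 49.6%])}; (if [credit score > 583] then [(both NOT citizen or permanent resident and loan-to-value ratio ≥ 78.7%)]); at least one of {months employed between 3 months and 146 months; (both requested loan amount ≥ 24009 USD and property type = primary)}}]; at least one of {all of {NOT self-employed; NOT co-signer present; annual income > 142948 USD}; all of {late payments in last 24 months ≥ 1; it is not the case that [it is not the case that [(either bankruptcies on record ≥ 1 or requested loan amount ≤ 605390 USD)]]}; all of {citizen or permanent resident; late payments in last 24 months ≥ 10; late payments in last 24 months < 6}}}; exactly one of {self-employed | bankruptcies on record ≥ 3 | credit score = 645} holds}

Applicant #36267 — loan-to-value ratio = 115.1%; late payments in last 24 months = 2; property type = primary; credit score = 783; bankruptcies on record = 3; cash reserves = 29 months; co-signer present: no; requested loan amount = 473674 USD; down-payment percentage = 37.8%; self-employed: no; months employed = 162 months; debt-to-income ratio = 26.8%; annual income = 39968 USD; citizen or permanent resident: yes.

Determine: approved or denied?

Atomic conditions:
  cash reserves between 4 months and 32 months: 29 in [4, 32] is true
  debt-to-income ratio < 67.2%: 26.8 < 67.2 is true
  down-payment percentage ≥ 49.6%: 37.8 ≥ 49.6 is false
  credit score > 583: 783 > 583 is true
  NOT citizen or permanent resident: yes → false
  loan-to-value ratio ≥ 78.7%: 115.1 ≥ 78.7 is true
  months employed between 3 months and 146 months: 162 in [3, 146] is false
  requested loan amount ≥ 24009 USD: 473674 ≥ 24009 is true
  property type = primary: primary == primary is true
  NOT self-employed: no → true
  NOT co-signer present: no → true
  annual income > 142948 USD: 39968 > 142948 is false
  late payments in last 24 months ≥ 1: 2 ≥ 1 is true
  bankruptcies on record ≥ 1: 3 ≥ 1 is true
  requested loan amount ≤ 605390 USD: 473674 ≤ 605390 is true
  citizen or permanent resident: yes → true
  late payments in last 24 months ≥ 10: 2 ≥ 10 is false
  late payments in last 24 months < 6: 2 < 6 is true
  self-employed: no → false
  bankruptcies on record ≥ 3: 3 ≥ 3 is true
  credit score = 645: 783 == 645 is false
Combine:
[1.1.1.1.2] true → false = false
[1.1.1.1] true OR false = true
[1.1.1.2.2] false AND true = false
[1.1.1.2] true → false = false
[1.1.1.3.2] true AND true = true
[1.1.1.3] false OR true = true
[1.1.1] true AND false AND true = false
[1.1] NOT false = true
[1.2.1] true AND true AND false = false
[1.2.2.2.1.1] true OR true = true
[1.2.2.2.1] NOT true = false
[1.2.2.2] NOT false = true
[1.2.2] true AND true = true
[1.2.3] true AND false AND true = false
[1.2] false OR true OR false = true
[1] true AND true = true
[2] exactly-one(false, true, false) = true
[root] true AND true = true
Overall: true → approved

Approved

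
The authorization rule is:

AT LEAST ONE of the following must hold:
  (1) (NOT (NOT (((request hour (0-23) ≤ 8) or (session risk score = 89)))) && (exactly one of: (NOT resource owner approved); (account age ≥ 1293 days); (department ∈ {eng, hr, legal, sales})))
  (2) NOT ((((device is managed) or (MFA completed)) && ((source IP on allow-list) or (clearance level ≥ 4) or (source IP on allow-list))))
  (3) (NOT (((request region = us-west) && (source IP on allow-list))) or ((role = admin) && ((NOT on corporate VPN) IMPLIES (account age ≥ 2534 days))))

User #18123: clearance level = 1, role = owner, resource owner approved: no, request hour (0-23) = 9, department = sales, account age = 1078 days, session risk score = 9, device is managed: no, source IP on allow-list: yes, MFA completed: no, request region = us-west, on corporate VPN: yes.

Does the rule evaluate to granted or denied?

Atomic conditions:
  request hour (0-23) ≤ 8: 9 ≤ 8 is false
  session risk score = 89: 9 == 89 is false
  NOT resource owner approved: no → true
  account age ≥ 1293 days: 1078 ≥ 1293 is false
  department ∈ {eng, hr, legal, sales}: sales is in the set → true
  device is managed: no → false
  MFA completed: no → false
  source IP on allow-list: yes → true
  clearance level ≥ 4: 1 ≥ 4 is false
  request region = us-west: us-west == us-west is true
  role = admin: owner == admin is false
  NOT on corporate VPN: yes → false
  account age ≥ 2534 days: 1078 ≥ 2534 is false
Combine:
[1.1.1.1] false OR false = false
[1.1.1] NOT false = true
[1.1] NOT true = false
[1.2] exactly-one(true, false, true) = false
[1] false AND false = false
[2.1.1] false OR false = false
[2.1.2] true OR false OR true = true
[2.1] false AND true = false
[2] NOT false = true
[3.1.1] true AND true = true
[3.1] NOT true = false
[3.2.2] false → false (antecedent false ⇒ implication holds) = true
[3.2] false AND true = false
[3] false OR false = false
[root] false OR true OR false = true
Overall: true → granted

Granted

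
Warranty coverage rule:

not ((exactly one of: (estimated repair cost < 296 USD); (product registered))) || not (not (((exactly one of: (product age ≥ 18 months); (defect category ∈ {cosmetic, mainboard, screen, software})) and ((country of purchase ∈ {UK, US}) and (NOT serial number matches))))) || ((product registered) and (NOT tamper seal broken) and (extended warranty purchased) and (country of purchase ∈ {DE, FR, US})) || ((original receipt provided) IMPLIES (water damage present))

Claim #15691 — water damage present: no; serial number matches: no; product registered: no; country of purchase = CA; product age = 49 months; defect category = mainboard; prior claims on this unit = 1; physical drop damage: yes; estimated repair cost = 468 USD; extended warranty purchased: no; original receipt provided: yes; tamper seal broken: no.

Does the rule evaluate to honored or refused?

Honored

Atomic conditions:
  estimated repair cost < 296 USD: 468 < 296 is false
  product registered: no → false
  product age ≥ 18 months: 49 ≥ 18 is true
  defect category ∈ {cosmetic, mainboard, screen, software}: mainboard is in the set → true
  country of purchase ∈ {UK, US}: CA is not in the set → false
  NOT serial number matches: no → true
  NOT tamper seal broken: no → true
  extended warranty purchased: no → false
  country of purchase ∈ {DE, FR, US}: CA is not in the set → false
  original receipt provided: yes → true
  water damage present: no → false
Combine:
[1.1] exactly-one(false, false) = false
[1] NOT false = true
[2.1.1.1] exactly-one(true, true) = false
[2.1.1.2] false AND true = false
[2.1.1] false AND false = false
[2.1] NOT false = true
[2] NOT true = false
[3] false AND true AND false AND false = false
[4] true → false = false
[root] true OR false OR false OR false = true
Overall: true → honored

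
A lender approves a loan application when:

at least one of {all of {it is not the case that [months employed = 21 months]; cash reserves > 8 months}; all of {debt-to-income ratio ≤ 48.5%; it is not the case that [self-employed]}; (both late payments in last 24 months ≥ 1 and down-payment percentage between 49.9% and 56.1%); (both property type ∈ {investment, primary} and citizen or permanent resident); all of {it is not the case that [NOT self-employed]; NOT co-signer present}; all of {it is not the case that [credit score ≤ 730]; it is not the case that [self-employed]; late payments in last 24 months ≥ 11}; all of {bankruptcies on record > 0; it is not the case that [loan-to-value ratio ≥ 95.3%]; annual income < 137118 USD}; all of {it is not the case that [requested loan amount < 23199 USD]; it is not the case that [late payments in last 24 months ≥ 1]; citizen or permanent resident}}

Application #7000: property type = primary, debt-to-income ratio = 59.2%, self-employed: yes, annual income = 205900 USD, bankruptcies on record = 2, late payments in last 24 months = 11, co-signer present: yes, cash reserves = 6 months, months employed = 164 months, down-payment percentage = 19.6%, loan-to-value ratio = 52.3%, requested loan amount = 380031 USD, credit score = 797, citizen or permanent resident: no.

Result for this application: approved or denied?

Atomic conditions:
  months employed = 21 months: 164 == 21 is false
  cash reserves > 8 months: 6 > 8 is false
  debt-to-income ratio ≤ 48.5%: 59.2 ≤ 48.5 is false
  self-employed: yes → true
  late payments in last 24 months ≥ 1: 11 ≥ 1 is true
  down-payment percentage between 49.9% and 56.1%: 19.6 in [49.9, 56.1] is false
  property type ∈ {investment, primary}: primary is in the set → true
  citizen or permanent resident: no → false
  NOT self-employed: yes → false
  NOT co-signer present: yes → false
  credit score ≤ 730: 797 ≤ 730 is false
  late payments in last 24 months ≥ 11: 11 ≥ 11 is true
  bankruptcies on record > 0: 2 > 0 is true
  loan-to-value ratio ≥ 95.3%: 52.3 ≥ 95.3 is false
  annual income < 137118 USD: 205900 < 137118 is false
  requested loan amount < 23199 USD: 380031 < 23199 is false
Combine:
[1.1] NOT false = true
[1] true AND false = false
[2.2] NOT true = false
[2] false AND false = false
[3] true AND false = false
[4] true AND false = false
[5.1] NOT false = true
[5] true AND false = false
[6.1] NOT false = true
[6.2] NOT true = false
[6] true AND false AND true = false
[7.2] NOT false = true
[7] true AND true AND false = false
[8.1] NOT false = true
[8.2] NOT true = false
[8] true AND false AND false = false
[root] false OR false OR false OR false OR false OR false OR false OR false = false
Overall: false → denied

Denied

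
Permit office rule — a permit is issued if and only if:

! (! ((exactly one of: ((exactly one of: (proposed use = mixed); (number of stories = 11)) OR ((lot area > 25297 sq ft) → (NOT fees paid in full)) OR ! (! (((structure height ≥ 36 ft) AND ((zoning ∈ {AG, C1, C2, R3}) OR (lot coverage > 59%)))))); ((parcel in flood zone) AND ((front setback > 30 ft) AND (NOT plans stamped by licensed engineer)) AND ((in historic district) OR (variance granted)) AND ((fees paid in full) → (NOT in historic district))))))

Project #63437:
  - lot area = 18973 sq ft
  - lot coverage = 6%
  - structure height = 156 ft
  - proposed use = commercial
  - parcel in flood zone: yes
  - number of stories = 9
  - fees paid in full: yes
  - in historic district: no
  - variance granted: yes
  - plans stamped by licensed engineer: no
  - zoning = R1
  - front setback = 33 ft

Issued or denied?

Denied

Atomic conditions:
  proposed use = mixed: commercial == mixed is false
  number of stories = 11: 9 == 11 is false
  lot area > 25297 sq ft: 18973 > 25297 is false
  NOT fees paid in full: yes → false
  structure height ≥ 36 ft: 156 ≥ 36 is true
  zoning ∈ {AG, C1, C2, R3}: R1 is not in the set → false
  lot coverage > 59%: 6 > 59 is false
  parcel in flood zone: yes → true
  front setback > 30 ft: 33 > 30 is true
  NOT plans stamped by licensed engineer: no → true
  in historic district: no → false
  variance granted: yes → true
  fees paid in full: yes → true
  NOT in historic district: no → true
Combine:
[1.1.1.1] exactly-one(false, false) = false
[1.1.1.2] false → false (antecedent false ⇒ implication holds) = true
[1.1.1.3.1.1.2] false OR false = false
[1.1.1.3.1.1] true AND false = false
[1.1.1.3.1] NOT false = true
[1.1.1.3] NOT true = false
[1.1.1] false OR true OR false = true
[1.1.2.2] true AND true = true
[1.1.2.3] false OR true = true
[1.1.2.4] true → true = true
[1.1.2] true AND true AND true AND true = true
[1.1] exactly-one(true, true) = false
[1] NOT false = true
[root] NOT true = false
Overall: false → denied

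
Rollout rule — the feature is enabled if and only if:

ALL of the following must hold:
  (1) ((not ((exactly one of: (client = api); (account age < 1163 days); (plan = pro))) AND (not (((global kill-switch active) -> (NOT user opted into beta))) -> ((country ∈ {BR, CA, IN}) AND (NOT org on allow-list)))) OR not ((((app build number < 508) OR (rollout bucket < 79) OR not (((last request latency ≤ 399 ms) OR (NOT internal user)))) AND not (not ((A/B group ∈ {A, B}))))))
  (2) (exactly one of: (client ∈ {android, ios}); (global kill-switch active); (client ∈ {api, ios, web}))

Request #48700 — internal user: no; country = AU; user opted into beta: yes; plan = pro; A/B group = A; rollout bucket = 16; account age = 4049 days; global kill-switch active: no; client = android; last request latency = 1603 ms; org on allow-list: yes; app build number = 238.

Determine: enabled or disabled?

Atomic conditions:
  client = api: android == api is false
  account age < 1163 days: 4049 < 1163 is false
  plan = pro: pro == pro is true
  global kill-switch active: no → false
  NOT user opted into beta: yes → false
  country ∈ {BR, CA, IN}: AU is not in the set → false
  NOT org on allow-list: yes → false
  app build number < 508: 238 < 508 is true
  rollout bucket < 79: 16 < 79 is true
  last request latency ≤ 399 ms: 1603 ≤ 399 is false
  NOT internal user: no → true
  A/B group ∈ {A, B}: A is in the set → true
  client ∈ {android, ios}: android is in the set → true
  client ∈ {api, ios, web}: android is not in the set → false
Combine:
[1.1.1.1] exactly-one(false, false, true) = true
[1.1.1] NOT true = false
[1.1.2.1.1] false → false (antecedent false ⇒ implication holds) = true
[1.1.2.1] NOT true = false
[1.1.2.2] false AND false = false
[1.1.2] false → false (antecedent false ⇒ implication holds) = true
[1.1] false AND true = false
[1.2.1.1.3.1] false OR true = true
[1.2.1.1.3] NOT true = false
[1.2.1.1] true OR true OR false = true
[1.2.1.2.1] NOT true = false
[1.2.1.2] NOT false = true
[1.2.1] true AND true = true
[1.2] NOT true = false
[1] false OR false = false
[2] exactly-one(true, false, false) = true
[root] false AND true = false
Overall: false → disabled

Disabled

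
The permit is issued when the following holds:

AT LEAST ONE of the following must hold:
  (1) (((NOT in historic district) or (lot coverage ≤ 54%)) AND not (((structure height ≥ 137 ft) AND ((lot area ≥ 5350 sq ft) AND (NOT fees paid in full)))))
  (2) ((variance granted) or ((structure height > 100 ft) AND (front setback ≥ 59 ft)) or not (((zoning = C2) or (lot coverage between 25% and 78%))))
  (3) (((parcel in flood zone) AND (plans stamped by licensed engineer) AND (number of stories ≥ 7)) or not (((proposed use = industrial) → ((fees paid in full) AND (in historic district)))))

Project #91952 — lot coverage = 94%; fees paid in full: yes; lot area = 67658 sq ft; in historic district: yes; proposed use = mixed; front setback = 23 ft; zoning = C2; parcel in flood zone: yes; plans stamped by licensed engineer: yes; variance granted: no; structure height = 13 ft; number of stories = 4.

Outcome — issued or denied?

Denied

Atomic conditions:
  NOT in historic district: yes → false
  lot coverage ≤ 54%: 94 ≤ 54 is false
  structure height ≥ 137 ft: 13 ≥ 137 is false
  lot area ≥ 5350 sq ft: 67658 ≥ 5350 is true
  NOT fees paid in full: yes → false
  variance granted: no → false
  structure height > 100 ft: 13 > 100 is false
  front setback ≥ 59 ft: 23 ≥ 59 is false
  zoning = C2: C2 == C2 is true
  lot coverage between 25% and 78%: 94 in [25, 78] is false
  parcel in flood zone: yes → true
  plans stamped by licensed engineer: yes → true
  number of stories ≥ 7: 4 ≥ 7 is false
  proposed use = industrial: mixed == industrial is false
  fees paid in full: yes → true
  in historic district: yes → true
Combine:
[1.1] false OR false = false
[1.2.1.2] true AND false = false
[1.2.1] false AND false = false
[1.2] NOT false = true
[1] false AND true = false
[2.2] false AND false = false
[2.3.1] true OR false = true
[2.3] NOT true = false
[2] false OR false OR false = false
[3.1] true AND true AND false = false
[3.2.1.2] true AND true = true
[3.2.1] false → true (antecedent false ⇒ implication holds) = true
[3.2] NOT true = false
[3] false OR false = false
[root] false OR false OR false = false
Overall: false → denied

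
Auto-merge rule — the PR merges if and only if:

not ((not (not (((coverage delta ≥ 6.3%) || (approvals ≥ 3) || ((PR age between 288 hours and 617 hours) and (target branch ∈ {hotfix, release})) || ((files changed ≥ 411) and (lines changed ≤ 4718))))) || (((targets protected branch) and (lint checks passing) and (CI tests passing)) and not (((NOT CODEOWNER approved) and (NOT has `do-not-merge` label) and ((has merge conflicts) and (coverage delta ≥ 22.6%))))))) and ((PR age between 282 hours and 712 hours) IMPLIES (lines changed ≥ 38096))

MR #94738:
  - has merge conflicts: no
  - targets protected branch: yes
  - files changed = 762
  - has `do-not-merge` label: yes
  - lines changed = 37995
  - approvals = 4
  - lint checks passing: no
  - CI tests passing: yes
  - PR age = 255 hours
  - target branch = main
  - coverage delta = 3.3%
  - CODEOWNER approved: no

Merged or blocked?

Atomic conditions:
  coverage delta ≥ 6.3%: 3.3 ≥ 6.3 is false
  approvals ≥ 3: 4 ≥ 3 is true
  PR age between 288 hours and 617 hours: 255 in [288, 617] is false
  target branch ∈ {hotfix, release}: main is not in the set → false
  files changed ≥ 411: 762 ≥ 411 is true
  lines changed ≤ 4718: 37995 ≤ 4718 is false
  targets protected branch: yes → true
  lint checks passing: no → false
  CI tests passing: yes → true
  NOT CODEOWNER approved: no → true
  NOT has `do-not-merge` label: yes → false
  has merge conflicts: no → false
  coverage delta ≥ 22.6%: 3.3 ≥ 22.6 is false
  PR age between 282 hours and 712 hours: 255 in [282, 712] is false
  lines changed ≥ 38096: 37995 ≥ 38096 is false
Combine:
[1.1.1.1.1.3] false AND false = false
[1.1.1.1.1.4] true AND false = false
[1.1.1.1.1] false OR true OR false OR false = true
[1.1.1.1] NOT true = false
[1.1.1] NOT false = true
[1.1.2.1] true AND false AND true = false
[1.1.2.2.1.3] false AND false = false
[1.1.2.2.1] true AND false AND false = false
[1.1.2.2] NOT false = true
[1.1.2] false AND true = false
[1.1] true OR false = true
[1] NOT true = false
[2] false → false (antecedent false ⇒ implication holds) = true
[root] false AND true = false
Overall: false → blocked

Blocked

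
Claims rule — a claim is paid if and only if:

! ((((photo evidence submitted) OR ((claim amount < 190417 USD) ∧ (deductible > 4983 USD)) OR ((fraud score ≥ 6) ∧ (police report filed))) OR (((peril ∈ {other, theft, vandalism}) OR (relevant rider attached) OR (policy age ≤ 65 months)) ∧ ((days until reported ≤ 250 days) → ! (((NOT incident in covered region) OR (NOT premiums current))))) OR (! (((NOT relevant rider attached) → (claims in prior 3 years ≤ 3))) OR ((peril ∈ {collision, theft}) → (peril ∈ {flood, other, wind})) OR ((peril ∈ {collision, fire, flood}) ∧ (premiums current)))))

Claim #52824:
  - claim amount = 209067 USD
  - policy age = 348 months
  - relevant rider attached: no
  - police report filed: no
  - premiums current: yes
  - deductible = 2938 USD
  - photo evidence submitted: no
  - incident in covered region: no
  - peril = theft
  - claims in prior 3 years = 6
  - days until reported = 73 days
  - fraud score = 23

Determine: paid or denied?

Atomic conditions:
  photo evidence submitted: no → false
  claim amount < 190417 USD: 209067 < 190417 is false
  deductible > 4983 USD: 2938 > 4983 is false
  fraud score ≥ 6: 23 ≥ 6 is true
  police report filed: no → false
  peril ∈ {other, theft, vandalism}: theft is in the set → true
  relevant rider attached: no → false
  policy age ≤ 65 months: 348 ≤ 65 is false
  days until reported ≤ 250 days: 73 ≤ 250 is true
  NOT incident in covered region: no → true
  NOT premiums current: yes → false
  NOT relevant rider attached: no → true
  claims in prior 3 years ≤ 3: 6 ≤ 3 is false
  peril ∈ {collision, theft}: theft is in the set → true
  peril ∈ {flood, other, wind}: theft is not in the set → false
  peril ∈ {collision, fire, flood}: theft is not in the set → false
  premiums current: yes → true
Combine:
[1.1.2] false AND false = false
[1.1.3] true AND false = false
[1.1] false OR false OR false = false
[1.2.1] true OR false OR false = true
[1.2.2.2.1] true OR false = true
[1.2.2.2] NOT true = false
[1.2.2] true → false = false
[1.2] true AND false = false
[1.3.1.1] true → false = false
[1.3.1] NOT false = true
[1.3.2] true → false = false
[1.3.3] false AND true = false
[1.3] true OR false OR false = true
[1] false OR false OR true = true
[root] NOT true = false
Overall: false → denied

Denied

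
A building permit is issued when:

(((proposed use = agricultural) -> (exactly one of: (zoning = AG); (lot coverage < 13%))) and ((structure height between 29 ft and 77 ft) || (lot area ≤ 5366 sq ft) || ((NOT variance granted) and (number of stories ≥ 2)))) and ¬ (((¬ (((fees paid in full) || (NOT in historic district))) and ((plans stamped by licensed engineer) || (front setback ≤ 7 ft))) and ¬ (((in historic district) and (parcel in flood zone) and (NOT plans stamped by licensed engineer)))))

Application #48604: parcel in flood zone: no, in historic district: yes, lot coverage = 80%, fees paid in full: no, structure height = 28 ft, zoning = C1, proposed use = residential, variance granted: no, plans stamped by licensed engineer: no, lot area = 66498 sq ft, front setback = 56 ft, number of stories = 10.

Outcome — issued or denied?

Issued

Atomic conditions:
  proposed use = agricultural: residential == agricultural is false
  zoning = AG: C1 == AG is false
  lot coverage < 13%: 80 < 13 is false
  structure height between 29 ft and 77 ft: 28 in [29, 77] is false
  lot area ≤ 5366 sq ft: 66498 ≤ 5366 is false
  NOT variance granted: no → true
  number of stories ≥ 2: 10 ≥ 2 is true
  fees paid in full: no → false
  NOT in historic district: yes → false
  plans stamped by licensed engineer: no → false
  front setback ≤ 7 ft: 56 ≤ 7 is false
  in historic district: yes → true
  parcel in flood zone: no → false
  NOT plans stamped by licensed engineer: no → true
Combine:
[1.1.2] exactly-one(false, false) = false
[1.1] false → false (antecedent false ⇒ implication holds) = true
[1.2.3] true AND true = true
[1.2] false OR false OR true = true
[1] true AND true = true
[2.1.1.1.1] false OR false = false
[2.1.1.1] NOT false = true
[2.1.1.2] false OR false = false
[2.1.1] true AND false = false
[2.1.2.1] true AND false AND true = false
[2.1.2] NOT false = true
[2.1] false AND true = false
[2] NOT false = true
[root] true AND true = true
Overall: true → issued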